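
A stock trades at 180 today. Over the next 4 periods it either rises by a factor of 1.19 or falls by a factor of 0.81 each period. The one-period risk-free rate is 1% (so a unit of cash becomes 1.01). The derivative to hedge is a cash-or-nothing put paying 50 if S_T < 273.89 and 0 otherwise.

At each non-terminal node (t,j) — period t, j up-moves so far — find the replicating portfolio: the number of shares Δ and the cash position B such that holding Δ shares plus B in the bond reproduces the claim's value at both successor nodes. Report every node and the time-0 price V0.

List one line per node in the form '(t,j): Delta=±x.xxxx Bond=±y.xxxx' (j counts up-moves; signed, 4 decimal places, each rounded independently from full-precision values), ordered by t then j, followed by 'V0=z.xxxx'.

Since d<R<u, set p* = (R−d)/(u−d) = 0.5263; price each node as the discounted p*-expectation of its children.
Terminal payoffs: V(4,0)=50.0000, V(4,1)=50.0000, V(4,2)=50.0000, V(4,3)=50.0000, V(4,4)=0.0000
(3,0): S=95.6594. Δ = (V_up−V_dn)/(S_up−S_dn) = (50.0000−50.0000)/(113.8347−77.4841) = 0.0000. V = [p*·50.0000 + (1−p*)·50.0000]/1.01 = 49.5050. B = V − Δ·S = 49.5050.
(3,1): S=140.5366. Δ = (V_up−V_dn)/(S_up−S_dn) = (50.0000−50.0000)/(167.2386−113.8347) = 0.0000. V = [p*·50.0000 + (1−p*)·50.0000]/1.01 = 49.5050. B = V − Δ·S = 49.5050.
(3,2): S=206.4674. Δ = (V_up−V_dn)/(S_up−S_dn) = (50.0000−50.0000)/(245.6962−167.2386) = 0.0000. V = [p*·50.0000 + (1−p*)·50.0000]/1.01 = 49.5050. B = V − Δ·S = 49.5050.
(3,3): S=303.3286. Δ = (V_up−V_dn)/(S_up−S_dn) = (0.0000−50.0000)/(360.9611−245.6962) = -0.4338. V = [p*·0.0000 + (1−p*)·50.0000]/1.01 = 23.4497. B = V − Δ·S = 155.0287.
(2,0): S=118.0980. Δ = (V_up−V_dn)/(S_up−S_dn) = (49.5050−49.5050)/(140.5366−95.6594) = 0.0000. V = [p*·49.5050 + (1−p*)·49.5050]/1.01 = 49.0148. B = V − Δ·S = 49.0148.
(2,1): S=173.5020. Δ = (V_up−V_dn)/(S_up−S_dn) = (49.5050−49.5050)/(206.4674−140.5366) = 0.0000. V = [p*·49.5050 + (1−p*)·49.5050]/1.01 = 49.0148. B = V − Δ·S = 49.0148.
(2,2): S=254.8980. Δ = (V_up−V_dn)/(S_up−S_dn) = (23.4497−49.5050)/(303.3286−206.4674) = -0.2690. V = [p*·23.4497 + (1−p*)·49.5050]/1.01 = 35.4373. B = V − Δ·S = 104.0037.
(1,0): S=145.8000. Δ = (V_up−V_dn)/(S_up−S_dn) = (49.0148−49.0148)/(173.5020−118.0980) = 0.0000. V = [p*·49.0148 + (1−p*)·49.0148]/1.01 = 48.5295. B = V − Δ·S = 48.5295.
(1,1): S=214.2000. Δ = (V_up−V_dn)/(S_up−S_dn) = (35.4373−49.0148)/(254.8980−173.5020) = -0.1668. V = [p*·35.4373 + (1−p*)·49.0148]/1.01 = 41.4542. B = V − Δ·S = 77.1845.
(0,0): S=180.0000. Δ = (V_up−V_dn)/(S_up−S_dn) = (41.4542−48.5295)/(214.2000−145.8000) = -0.1034. V = [p*·41.4542 + (1−p*)·48.5295]/1.01 = 44.3620. B = V − Δ·S = 62.9813.
Root portfolio cost Δ·180+B reproduces V0=44.3620.

(0,0): Delta=-0.1034 Bond=62.9813
(1,0): Delta=0.0000 Bond=48.5295
(1,1): Delta=-0.1668 Bond=77.1845
(2,0): Delta=0.0000 Bond=49.0148
(2,1): Delta=0.0000 Bond=49.0148
(2,2): Delta=-0.2690 Bond=104.0037
(3,0): Delta=0.0000 Bond=49.5050
(3,1): Delta=0.0000 Bond=49.5050
(3,2): Delta=0.0000 Bond=49.5050
(3,3): Delta=-0.4338 Bond=155.0287
V0=44.3620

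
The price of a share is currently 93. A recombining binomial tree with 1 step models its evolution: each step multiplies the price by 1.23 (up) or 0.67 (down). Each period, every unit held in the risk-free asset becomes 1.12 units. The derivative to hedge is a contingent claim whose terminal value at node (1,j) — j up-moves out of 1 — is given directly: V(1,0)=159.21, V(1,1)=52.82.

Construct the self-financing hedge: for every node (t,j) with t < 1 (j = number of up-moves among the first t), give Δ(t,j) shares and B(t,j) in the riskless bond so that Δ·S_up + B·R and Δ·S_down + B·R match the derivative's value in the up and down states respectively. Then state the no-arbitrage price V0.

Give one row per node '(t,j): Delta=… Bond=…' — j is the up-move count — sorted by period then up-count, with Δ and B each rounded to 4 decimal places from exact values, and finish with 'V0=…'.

(0,0): Delta=-2.0428 Bond=255.8018
V0=65.8197

The replicating-portfolio and risk-neutral prices coincide; use p* = (1.12−0.67)/(1.23−0.67) = 0.8036 for the latter.
Terminal payoffs: V(1,0)=159.2100, V(1,1)=52.8200
  t=0,j=0: stock 93.0000 → up 114.3900 (V=52.8200), down 62.3100 (V=159.2100). Price 65.8197; hedge Δ=-2.0428, bond B=255.8018.
The time-0 hedge costs 65.8197, which is the no-arbitrage price.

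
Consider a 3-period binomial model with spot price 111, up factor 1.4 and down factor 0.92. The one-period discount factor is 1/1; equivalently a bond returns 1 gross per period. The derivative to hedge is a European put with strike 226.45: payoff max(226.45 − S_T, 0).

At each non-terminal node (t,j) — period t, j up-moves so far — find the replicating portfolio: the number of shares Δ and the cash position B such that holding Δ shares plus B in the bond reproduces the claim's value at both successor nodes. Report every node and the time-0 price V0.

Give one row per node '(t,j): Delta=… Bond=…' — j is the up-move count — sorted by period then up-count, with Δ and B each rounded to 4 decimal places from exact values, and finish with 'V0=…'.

(0,0): Delta=-0.9593 Bond=222.2901
(1,0): Delta=-1.0000 Bond=226.4500
(1,1): Delta=-0.8254 Bond=201.4905
(2,0): Delta=-1.0000 Bond=226.4500
(2,1): Delta=-1.0000 Bond=226.4500
(2,2): Delta=-0.2518 Bond=76.6932
V0=115.8117

Risk-neutral probability p* = (R−d)/(u−d) = (1−0.92)/(1.4−0.92) = 0.1667.
At expiry t=3: V(3,0)=140.0156, V(3,1)=94.9194, V(3,2)=26.2948, V(3,3)=0.0000
Node (2,0) S=93.9504: V=(p*·94.9194+(1−p*)·140.0156)/1=132.4996; Δ=(94.9194−140.0156)/(131.5306−86.4344)=-1.0000; B=V−Δ·S=226.4500
Node (2,1) S=142.9680: V=(p*·26.2948+(1−p*)·94.9194)/1=83.4820; Δ=(26.2948−94.9194)/(200.1552−131.5306)=-1.0000; B=V−Δ·S=226.4500
Node (2,2) S=217.5600: V=(p*·0.0000+(1−p*)·26.2948)/1=21.9123; Δ=(0.0000−26.2948)/(304.5840−200.1552)=-0.2518; B=V−Δ·S=76.6932
Node (1,0) S=102.1200: V=(p*·83.4820+(1−p*)·132.4996)/1=124.3300; Δ=(83.4820−132.4996)/(142.9680−93.9504)=-1.0000; B=V−Δ·S=226.4500
Node (1,1) S=155.4000: V=(p*·21.9123+(1−p*)·83.4820)/1=73.2204; Δ=(21.9123−83.4820)/(217.5600−142.9680)=-0.8254; B=V−Δ·S=201.4905
Node (0,0) S=111.0000: V=(p*·73.2204+(1−p*)·124.3300)/1=115.8117; Δ=(73.2204−124.3300)/(155.4000−102.1200)=-0.9593; B=V−Δ·S=222.2901
Each (Δ,B) replicates both successor values, so the strategy is self-financing and V0 is arbitrage-free.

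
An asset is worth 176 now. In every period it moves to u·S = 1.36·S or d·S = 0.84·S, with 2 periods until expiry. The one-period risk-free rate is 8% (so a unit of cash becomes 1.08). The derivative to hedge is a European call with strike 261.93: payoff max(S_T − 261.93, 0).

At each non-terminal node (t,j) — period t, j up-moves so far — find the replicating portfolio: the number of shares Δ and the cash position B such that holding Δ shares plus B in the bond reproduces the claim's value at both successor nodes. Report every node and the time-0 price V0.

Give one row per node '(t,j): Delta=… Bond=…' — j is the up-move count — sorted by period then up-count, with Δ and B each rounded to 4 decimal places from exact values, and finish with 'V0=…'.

(0,0): Delta=0.2970 Bond=-40.6528
(1,0): Delta=0.0000 Bond=0.0000
(1,1): Delta=0.5110 Bond=-95.1276
V0=11.6151

Under the risk-neutral measure, an up-move has probability p* = (R−d)/(u−d) = 0.4615 and values discount at R = 1.08.
At expiry t=2: V(2,0)=0.0000, V(2,1)=0.0000, V(2,2)=63.5996
  t=1,j=0: stock 147.8400 → up 201.0624 (V=0.0000), down 124.1856 (V=0.0000). Price 0.0000; hedge Δ=0.0000, bond B=0.0000.
  t=1,j=1: stock 239.3600 → up 325.5296 (V=63.5996), down 201.0624 (V=0.0000). Price 27.1793; hedge Δ=0.5110, bond B=-95.1276.
  t=0,j=0: stock 176.0000 → up 239.3600 (V=27.1793), down 147.8400 (V=0.0000). Price 11.6151; hedge Δ=0.2970, bond B=-40.6528.
Each (Δ,B) replicates both successor values, so the strategy is self-financing and V0 is arbitrage-free.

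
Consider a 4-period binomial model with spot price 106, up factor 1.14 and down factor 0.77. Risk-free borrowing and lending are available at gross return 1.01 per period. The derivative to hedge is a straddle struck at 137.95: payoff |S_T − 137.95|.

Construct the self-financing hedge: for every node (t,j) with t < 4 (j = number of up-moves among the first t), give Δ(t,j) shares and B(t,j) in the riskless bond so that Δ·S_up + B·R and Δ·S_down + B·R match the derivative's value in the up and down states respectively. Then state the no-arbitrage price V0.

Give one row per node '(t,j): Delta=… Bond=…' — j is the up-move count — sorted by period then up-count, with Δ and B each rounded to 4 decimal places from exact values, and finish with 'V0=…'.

(0,0): Delta=-0.4451 Bond=87.7247
(1,0): Delta=-1.0000 Bond=133.8929
(1,1): Delta=-0.2421 Bond=64.0694
(2,0): Delta=-1.0000 Bond=135.2318
(2,1): Delta=-1.0000 Bond=135.2318
(2,2): Delta=0.0352 Bond=26.5107
(3,0): Delta=-1.0000 Bond=136.5842
(3,1): Delta=-1.0000 Bond=136.5842
(3,2): Delta=-1.0000 Bond=136.5842
(3,3): Delta=0.4140 Bond=-32.7037
V0=40.5441

Risk-neutral probability p* = (R−d)/(u−d) = (1.01−0.77)/(1.14−0.77) = 0.6486.
Terminal payoffs: V(4,0)=100.6878, V(4,1)=82.7826, V(4,2)=56.2735, V(4,3)=17.0264, V(4,4)=41.0798
(3,0): S=48.3925. Δ = (V_up−V_dn)/(S_up−S_dn) = (82.7826−100.6878)/(55.1674−37.2622) = -1.0000. V = [p*·82.7826 + (1−p*)·100.6878]/1.01 = 88.1917. B = V − Δ·S = 136.5842.
(3,1): S=71.6460. Δ = (V_up−V_dn)/(S_up−S_dn) = (56.2735−82.7826)/(81.6765−55.1674) = -1.0000. V = [p*·56.2735 + (1−p*)·82.7826]/1.01 = 64.9381. B = V − Δ·S = 136.5842.
(3,2): S=106.0734. Δ = (V_up−V_dn)/(S_up−S_dn) = (17.0264−56.2735)/(120.9236−81.6765) = -1.0000. V = [p*·17.0264 + (1−p*)·56.2735]/1.01 = 30.5108. B = V − Δ·S = 136.5842.
(3,3): S=157.0437. Δ = (V_up−V_dn)/(S_up−S_dn) = (41.0798−17.0264)/(179.0298−120.9236) = 0.4140. V = [p*·41.0798 + (1−p*)·17.0264]/1.01 = 32.3055. B = V − Δ·S = -32.7037.
(2,0): S=62.8474. Δ = (V_up−V_dn)/(S_up−S_dn) = (64.9381−88.1917)/(71.6460−48.3925) = -1.0000. V = [p*·64.9381 + (1−p*)·88.1917]/1.01 = 72.3844. B = V − Δ·S = 135.2318.
(2,1): S=93.0468. Δ = (V_up−V_dn)/(S_up−S_dn) = (30.5108−64.9381)/(106.0734−71.6460) = -1.0000. V = [p*·30.5108 + (1−p*)·64.9381]/1.01 = 42.1850. B = V − Δ·S = 135.2318.
(2,2): S=137.7576. Δ = (V_up−V_dn)/(S_up−S_dn) = (32.3055−30.5108)/(157.0437−106.0734) = 0.0352. V = [p*·32.3055 + (1−p*)·30.5108]/1.01 = 31.3613. B = V − Δ·S = 26.5107.
(1,0): S=81.6200. Δ = (V_up−V_dn)/(S_up−S_dn) = (42.1850−72.3844)/(93.0468−62.8474) = -1.0000. V = [p*·42.1850 + (1−p*)·72.3844]/1.01 = 52.2729. B = V − Δ·S = 133.8929.
(1,1): S=120.8400. Δ = (V_up−V_dn)/(S_up−S_dn) = (31.3613−42.1850)/(137.7576−93.0468) = -0.2421. V = [p*·31.3613 + (1−p*)·42.1850]/1.01 = 34.8161. B = V − Δ·S = 64.0694.
(0,0): S=106.0000. Δ = (V_up−V_dn)/(S_up−S_dn) = (34.8161−52.2729)/(120.8400−81.6200) = -0.4451. V = [p*·34.8161 + (1−p*)·52.2729]/1.01 = 40.5441. B = V − Δ·S = 87.7247.
Root portfolio cost Δ·106+B reproduces V0=40.5441.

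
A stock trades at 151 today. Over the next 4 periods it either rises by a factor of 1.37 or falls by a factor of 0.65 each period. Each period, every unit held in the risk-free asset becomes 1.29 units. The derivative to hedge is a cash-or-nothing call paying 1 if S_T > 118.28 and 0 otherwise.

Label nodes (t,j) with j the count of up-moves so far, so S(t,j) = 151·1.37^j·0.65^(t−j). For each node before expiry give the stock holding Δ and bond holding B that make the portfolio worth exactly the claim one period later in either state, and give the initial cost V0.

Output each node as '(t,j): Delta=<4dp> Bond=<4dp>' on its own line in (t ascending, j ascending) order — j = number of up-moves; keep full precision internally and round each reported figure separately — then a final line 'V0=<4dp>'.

Risk-neutral probability p* = (R−d)/(u−d) = (1.29−0.65)/(1.37−0.65) = 0.8889.
Terminal payoffs: V(4,0)=0.0000, V(4,1)=0.0000, V(4,2)=1.0000, V(4,3)=1.0000, V(4,4)=1.0000
Node (3,0) S=41.4684: V=(p*·0.0000+(1−p*)·0.0000)/1.29=0.0000; Δ=(0.0000−0.0000)/(56.8117−26.9544)=0.0000; B=V−Δ·S=0.0000
Node (3,1) S=87.4026: V=(p*·1.0000+(1−p*)·0.0000)/1.29=0.6891; Δ=(1.0000−0.0000)/(119.7415−56.8117)=0.0159; B=V−Δ·S=-0.6998
Node (3,2) S=184.2177: V=(p*·1.0000+(1−p*)·1.0000)/1.29=0.7752; Δ=(1.0000−1.0000)/(252.3783−119.7415)=0.0000; B=V−Δ·S=0.7752
Node (3,3) S=388.2743: V=(p*·1.0000+(1−p*)·1.0000)/1.29=0.7752; Δ=(1.0000−1.0000)/(531.9358−252.3783)=0.0000; B=V−Δ·S=0.7752
Node (2,0) S=63.7975: V=(p*·0.6891+(1−p*)·0.0000)/1.29=0.4748; Δ=(0.6891−0.0000)/(87.4026−41.4684)=0.0150; B=V−Δ·S=-0.4822
Node (2,1) S=134.4655: V=(p*·0.7752+(1−p*)·0.6891)/1.29=0.5935; Δ=(0.7752−0.6891)/(184.2177−87.4026)=0.0009; B=V−Δ·S=0.4739
Node (2,2) S=283.4119: V=(p*·0.7752+(1−p*)·0.7752)/1.29=0.6009; Δ=(0.7752−0.7752)/(388.2743−184.2177)=0.0000; B=V−Δ·S=0.6009
Node (1,0) S=98.1500: V=(p*·0.5935+(1−p*)·0.4748)/1.29=0.4499; Δ=(0.5935−0.4748)/(134.4655−63.7975)=0.0017; B=V−Δ·S=0.2850
Node (1,1) S=206.8700: V=(p*·0.6009+(1−p*)·0.5935)/1.29=0.4652; Δ=(0.6009−0.5935)/(283.4119−134.4655)=0.0000; B=V−Δ·S=0.4549
Node (0,0) S=151.0000: V=(p*·0.4652+(1−p*)·0.4499)/1.29=0.3593; Δ=(0.4652−0.4499)/(206.8700−98.1500)=0.0001; B=V−Δ·S=0.3380
Each (Δ,B) replicates both successor values, so the strategy is self-financing and V0 is arbitrage-free.

(0,0): Delta=0.0001 Bond=0.3380
(1,0): Delta=0.0017 Bond=0.2850
(1,1): Delta=0.0000 Bond=0.4549
(2,0): Delta=0.0150 Bond=-0.4822
(2,1): Delta=0.0009 Bond=0.4739
(2,2): Delta=0.0000 Bond=0.6009
(3,0): Delta=0.0000 Bond=0.0000
(3,1): Delta=0.0159 Bond=-0.6998
(3,2): Delta=0.0000 Bond=0.7752
(3,3): Delta=0.0000 Bond=0.7752
V0=0.3593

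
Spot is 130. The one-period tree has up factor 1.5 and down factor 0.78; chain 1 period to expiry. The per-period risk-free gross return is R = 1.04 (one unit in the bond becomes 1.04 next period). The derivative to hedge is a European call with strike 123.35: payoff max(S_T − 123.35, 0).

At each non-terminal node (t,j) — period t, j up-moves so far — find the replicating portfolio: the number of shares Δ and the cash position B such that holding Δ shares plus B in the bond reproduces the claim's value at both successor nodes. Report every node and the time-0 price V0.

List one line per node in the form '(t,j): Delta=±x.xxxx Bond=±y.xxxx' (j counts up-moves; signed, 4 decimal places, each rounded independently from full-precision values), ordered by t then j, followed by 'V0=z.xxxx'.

(0,0): Delta=0.7655 Bond=-74.6354
V0=24.8785

The replicating-portfolio and risk-neutral prices coincide; use p* = (1.04−0.78)/(1.5−0.78) = 0.3611 for the latter.
Terminal values V(1,·): V(1,0)=0.0000, V(1,1)=71.6500
Node (0,0) S=130.0000: V=(p*·71.6500+(1−p*)·0.0000)/1.04=24.8785; Δ=(71.6500−0.0000)/(195.0000−101.4000)=0.7655; B=V−Δ·S=-74.6354
Check: Δ(0,0)·S0 + B(0,0) = 24.8785 = V0.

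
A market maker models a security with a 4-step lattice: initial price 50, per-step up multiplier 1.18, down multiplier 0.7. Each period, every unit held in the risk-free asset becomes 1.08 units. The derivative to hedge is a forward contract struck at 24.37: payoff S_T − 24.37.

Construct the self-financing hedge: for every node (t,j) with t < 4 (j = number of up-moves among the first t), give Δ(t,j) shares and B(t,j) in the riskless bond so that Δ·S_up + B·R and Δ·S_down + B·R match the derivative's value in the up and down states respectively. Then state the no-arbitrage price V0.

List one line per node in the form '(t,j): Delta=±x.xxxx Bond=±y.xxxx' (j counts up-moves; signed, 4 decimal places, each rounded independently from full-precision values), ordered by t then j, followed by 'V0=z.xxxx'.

(0,0): Delta=1.0000 Bond=-17.9127
(1,0): Delta=1.0000 Bond=-19.3457
(1,1): Delta=1.0000 Bond=-19.3457
(2,0): Delta=1.0000 Bond=-20.8933
(2,1): Delta=1.0000 Bond=-20.8933
(2,2): Delta=1.0000 Bond=-20.8933
(3,0): Delta=1.0000 Bond=-22.5648
(3,1): Delta=1.0000 Bond=-22.5648
(3,2): Delta=1.0000 Bond=-22.5648
(3,3): Delta=1.0000 Bond=-22.5648
V0=32.0873

No-arbitrage ⇒ martingale measure with p* = (R−d)/(u−d) = 0.7917.
Terminal payoffs: V(4,0)=-12.3650, V(4,1)=-4.1330, V(4,2)=9.7438, V(4,3)=33.1361, V(4,4)=72.5689
(3,0): S=17.1500. Δ = (V_up−V_dn)/(S_up−S_dn) = (-4.1330−-12.3650)/(20.2370−12.0050) = 1.0000. V = [p*·-4.1330 + (1−p*)·-12.3650]/1.08 = -5.4148. B = V − Δ·S = -22.5648.
(3,1): S=28.9100. Δ = (V_up−V_dn)/(S_up−S_dn) = (9.7438−-4.1330)/(34.1138−20.2370) = 1.0000. V = [p*·9.7438 + (1−p*)·-4.1330]/1.08 = 6.3452. B = V − Δ·S = -22.5648.
(3,2): S=48.7340. Δ = (V_up−V_dn)/(S_up−S_dn) = (33.1361−9.7438)/(57.5061−34.1138) = 1.0000. V = [p*·33.1361 + (1−p*)·9.7438]/1.08 = 26.1692. B = V − Δ·S = -22.5648.
(3,3): S=82.1516. Δ = (V_up−V_dn)/(S_up−S_dn) = (72.5689−33.1361)/(96.9389−57.5061) = 1.0000. V = [p*·72.5689 + (1−p*)·33.1361]/1.08 = 59.5868. B = V − Δ·S = -22.5648.
(2,0): S=24.5000. Δ = (V_up−V_dn)/(S_up−S_dn) = (6.3452−-5.4148)/(28.9100−17.1500) = 1.0000. V = [p*·6.3452 + (1−p*)·-5.4148]/1.08 = 3.6067. B = V − Δ·S = -20.8933.
(2,1): S=41.3000. Δ = (V_up−V_dn)/(S_up−S_dn) = (26.1692−6.3452)/(48.7340−28.9100) = 1.0000. V = [p*·26.1692 + (1−p*)·6.3452]/1.08 = 20.4067. B = V − Δ·S = -20.8933.
(2,2): S=69.6200. Δ = (V_up−V_dn)/(S_up−S_dn) = (59.5868−26.1692)/(82.1516−48.7340) = 1.0000. V = [p*·59.5868 + (1−p*)·26.1692]/1.08 = 48.7267. B = V − Δ·S = -20.8933.
(1,0): S=35.0000. Δ = (V_up−V_dn)/(S_up−S_dn) = (20.4067−3.6067)/(41.3000−24.5000) = 1.0000. V = [p*·20.4067 + (1−p*)·3.6067]/1.08 = 15.6543. B = V − Δ·S = -19.3457.
(1,1): S=59.0000. Δ = (V_up−V_dn)/(S_up−S_dn) = (48.7267−20.4067)/(69.6200−41.3000) = 1.0000. V = [p*·48.7267 + (1−p*)·20.4067]/1.08 = 39.6543. B = V − Δ·S = -19.3457.
(0,0): S=50.0000. Δ = (V_up−V_dn)/(S_up−S_dn) = (39.6543−15.6543)/(59.0000−35.0000) = 1.0000. V = [p*·39.6543 + (1−p*)·15.6543]/1.08 = 32.0873. B = V − Δ·S = -17.9127.
Root portfolio cost Δ·50+B reproduces V0=32.0873.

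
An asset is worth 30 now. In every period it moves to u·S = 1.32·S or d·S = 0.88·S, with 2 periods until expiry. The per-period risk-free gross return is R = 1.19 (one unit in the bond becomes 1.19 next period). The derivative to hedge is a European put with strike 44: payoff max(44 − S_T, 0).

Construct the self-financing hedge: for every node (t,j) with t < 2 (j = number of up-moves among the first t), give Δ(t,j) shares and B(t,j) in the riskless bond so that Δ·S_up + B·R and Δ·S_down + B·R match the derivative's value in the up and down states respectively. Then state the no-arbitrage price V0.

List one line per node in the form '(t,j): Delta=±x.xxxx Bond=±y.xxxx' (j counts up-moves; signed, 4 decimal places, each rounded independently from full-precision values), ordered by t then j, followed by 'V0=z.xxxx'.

The replicating-portfolio and risk-neutral prices coincide; use p* = (1.19−0.88)/(1.32−0.88) = 0.7045 for the latter.
At expiry t=2: V(2,0)=20.7680, V(2,1)=9.1520, V(2,2)=0.0000
(1,0): S=26.4000. Δ = (V_up−V_dn)/(S_up−S_dn) = (9.1520−20.7680)/(34.8480−23.2320) = -1.0000. V = [p*·9.1520 + (1−p*)·20.7680]/1.19 = 10.5748. B = V − Δ·S = 36.9748.
(1,1): S=39.6000. Δ = (V_up−V_dn)/(S_up−S_dn) = (0.0000−9.1520)/(52.2720−34.8480) = -0.5253. V = [p*·0.0000 + (1−p*)·9.1520]/1.19 = 2.2723. B = V − Δ·S = 23.0723.
(0,0): S=30.0000. Δ = (V_up−V_dn)/(S_up−S_dn) = (2.2723−10.5748)/(39.6000−26.4000) = -0.6290. V = [p*·2.2723 + (1−p*)·10.5748]/1.19 = 3.9708. B = V − Δ·S = 22.8402.
Root portfolio cost Δ·30+B reproduces V0=3.9708.

(0,0): Delta=-0.6290 Bond=22.8402
(1,0): Delta=-1.0000 Bond=36.9748
(1,1): Delta=-0.5253 Bond=23.0723
V0=3.9708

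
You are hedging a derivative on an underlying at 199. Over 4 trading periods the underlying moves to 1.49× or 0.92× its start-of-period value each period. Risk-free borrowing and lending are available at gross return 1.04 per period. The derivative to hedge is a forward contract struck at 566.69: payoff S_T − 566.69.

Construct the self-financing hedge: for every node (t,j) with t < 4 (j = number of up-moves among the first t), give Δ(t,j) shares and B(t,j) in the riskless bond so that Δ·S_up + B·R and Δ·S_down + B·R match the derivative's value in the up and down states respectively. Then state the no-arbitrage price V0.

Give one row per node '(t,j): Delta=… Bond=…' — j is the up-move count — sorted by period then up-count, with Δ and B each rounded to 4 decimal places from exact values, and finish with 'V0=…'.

Risk-neutral probability p* = (R−d)/(u−d) = (1.04−0.92)/(1.49−0.92) = 0.2105.
Terminal payoffs: V(4,0)=-424.1278, V(4,1)=-335.8012, V(4,2)=-192.7506, V(4,3)=38.9293, V(4,4)=414.1500
Node (3,0) S=154.9589: V=(p*·-335.8012+(1−p*)·-424.1278)/1.04=-389.9353; Δ=(-335.8012−-424.1278)/(230.8888−142.5622)=1.0000; B=V−Δ·S=-544.8942
Node (3,1) S=250.9661: V=(p*·-192.7506+(1−p*)·-335.8012)/1.04=-293.9282; Δ=(-192.7506−-335.8012)/(373.9394−230.8888)=1.0000; B=V−Δ·S=-544.8942
Node (3,2) S=406.4559: V=(p*·38.9293+(1−p*)·-192.7506)/1.04=-138.4383; Δ=(38.9293−-192.7506)/(605.6193−373.9394)=1.0000; B=V−Δ·S=-544.8942
Node (3,3) S=658.2819: V=(p*·414.1500+(1−p*)·38.9293)/1.04=113.3876; Δ=(414.1500−38.9293)/(980.8400−605.6193)=1.0000; B=V−Δ·S=-544.8942
Node (2,0) S=168.4336: V=(p*·-293.9282+(1−p*)·-389.9353)/1.04=-355.5032; Δ=(-293.9282−-389.9353)/(250.9661−154.9589)=1.0000; B=V−Δ·S=-523.9368
Node (2,1) S=272.7892: V=(p*·-138.4383+(1−p*)·-293.9282)/1.04=-251.1476; Δ=(-138.4383−-293.9282)/(406.4559−250.9661)=1.0000; B=V−Δ·S=-523.9368
Node (2,2) S=441.7999: V=(p*·113.3876+(1−p*)·-138.4383)/1.04=-82.1369; Δ=(113.3876−-138.4383)/(658.2819−406.4559)=1.0000; B=V−Δ·S=-523.9368
Node (1,0) S=183.0800: V=(p*·-251.1476+(1−p*)·-355.5032)/1.04=-320.7053; Δ=(-251.1476−-355.5032)/(272.7892−168.4336)=1.0000; B=V−Δ·S=-503.7853
Node (1,1) S=296.5100: V=(p*·-82.1369+(1−p*)·-251.1476)/1.04=-207.2753; Δ=(-82.1369−-251.1476)/(441.7999−272.7892)=1.0000; B=V−Δ·S=-503.7853
Node (0,0) S=199.0000: V=(p*·-207.2753+(1−p*)·-320.7053)/1.04=-285.4090; Δ=(-207.2753−-320.7053)/(296.5100−183.0800)=1.0000; B=V−Δ·S=-484.4090
Each (Δ,B) replicates both successor values, so the strategy is self-financing and V0 is arbitrage-free.

(0,0): Delta=1.0000 Bond=-484.4090
(1,0): Delta=1.0000 Bond=-503.7853
(1,1): Delta=1.0000 Bond=-503.7853
(2,0): Delta=1.0000 Bond=-523.9368
(2,1): Delta=1.0000 Bond=-523.9368
(2,2): Delta=1.0000 Bond=-523.9368
(3,0): Delta=1.0000 Bond=-544.8942
(3,1): Delta=1.0000 Bond=-544.8942
(3,2): Delta=1.0000 Bond=-544.8942
(3,3): Delta=1.0000 Bond=-544.8942
V0=-285.4090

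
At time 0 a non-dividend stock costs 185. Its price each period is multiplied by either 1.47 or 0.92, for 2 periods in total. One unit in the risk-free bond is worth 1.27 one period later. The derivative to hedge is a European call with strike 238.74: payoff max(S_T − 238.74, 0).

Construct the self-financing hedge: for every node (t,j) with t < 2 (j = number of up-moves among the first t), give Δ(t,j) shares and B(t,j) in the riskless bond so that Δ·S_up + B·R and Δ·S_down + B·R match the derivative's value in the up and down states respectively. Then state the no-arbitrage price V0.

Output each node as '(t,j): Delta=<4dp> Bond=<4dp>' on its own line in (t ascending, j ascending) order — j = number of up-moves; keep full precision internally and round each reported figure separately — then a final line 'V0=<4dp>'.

(0,0): Delta=0.7688 Bond=-98.5136
(1,0): Delta=0.1224 Bond=-15.0862
(1,1): Delta=1.0000 Bond=-187.9843
V0=43.7164

No-arbitrage ⇒ martingale measure with p* = (R−d)/(u−d) = 0.6364.
At expiry t=2: V(2,0)=0.0000, V(2,1)=11.4540, V(2,2)=161.0265
Node (1,0) S=170.2000: V=(p*·11.4540+(1−p*)·0.0000)/1.27=5.7393; Δ=(11.4540−0.0000)/(250.1940−156.5840)=0.1224; B=V−Δ·S=-15.0862
Node (1,1) S=271.9500: V=(p*·161.0265+(1−p*)·11.4540)/1.27=83.9657; Δ=(161.0265−11.4540)/(399.7665−250.1940)=1.0000; B=V−Δ·S=-187.9843
Node (0,0) S=185.0000: V=(p*·83.9657+(1−p*)·5.7393)/1.27=43.7164; Δ=(83.9657−5.7393)/(271.9500−170.2000)=0.7688; B=V−Δ·S=-98.5136
Check: Δ(0,0)·S0 + B(0,0) = 43.7164 = V0.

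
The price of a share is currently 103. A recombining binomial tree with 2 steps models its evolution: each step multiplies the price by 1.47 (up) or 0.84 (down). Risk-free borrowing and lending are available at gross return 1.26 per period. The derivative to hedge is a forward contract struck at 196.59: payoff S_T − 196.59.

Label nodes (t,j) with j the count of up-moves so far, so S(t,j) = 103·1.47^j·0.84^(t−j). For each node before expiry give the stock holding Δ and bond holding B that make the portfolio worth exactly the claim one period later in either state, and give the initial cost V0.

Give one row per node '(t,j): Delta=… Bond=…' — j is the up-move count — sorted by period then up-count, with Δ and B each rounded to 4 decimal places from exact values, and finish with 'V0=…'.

Under the risk-neutral measure, an up-move has probability p* = (R−d)/(u−d) = 0.6667 and values discount at R = 1.26.
Terminal values V(2,·): V(2,0)=-123.9132, V(2,1)=-69.4056, V(2,2)=25.9827
  t=1,j=0: stock 86.5200 → up 127.1844 (V=-69.4056), down 72.6768 (V=-123.9132). Price -69.5038; hedge Δ=1.0000, bond B=-156.0238.
  t=1,j=1: stock 151.4100 → up 222.5727 (V=25.9827), down 127.1844 (V=-69.4056). Price -4.6138; hedge Δ=1.0000, bond B=-156.0238.
  t=0,j=0: stock 103.0000 → up 151.4100 (V=-4.6138), down 86.5200 (V=-69.5038). Price -20.8284; hedge Δ=1.0000, bond B=-123.8284.
Root portfolio cost Δ·103+B reproduces V0=-20.8284.

(0,0): Delta=1.0000 Bond=-123.8284
(1,0): Delta=1.0000 Bond=-156.0238
(1,1): Delta=1.0000 Bond=-156.0238
V0=-20.8284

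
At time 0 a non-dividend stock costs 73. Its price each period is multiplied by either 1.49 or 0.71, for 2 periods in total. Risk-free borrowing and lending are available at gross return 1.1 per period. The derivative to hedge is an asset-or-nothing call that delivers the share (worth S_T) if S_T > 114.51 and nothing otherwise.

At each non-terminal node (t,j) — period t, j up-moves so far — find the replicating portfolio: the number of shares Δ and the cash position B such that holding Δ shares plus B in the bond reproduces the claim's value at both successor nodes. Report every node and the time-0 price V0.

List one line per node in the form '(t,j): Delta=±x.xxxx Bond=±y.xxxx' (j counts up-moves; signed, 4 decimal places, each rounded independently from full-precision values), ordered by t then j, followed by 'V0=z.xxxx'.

(0,0): Delta=1.2938 Bond=-60.9598
(1,0): Delta=0.0000 Bond=0.0000
(1,1): Delta=1.9103 Bond=-134.1116
V0=33.4850

Since d<R<u, set p* = (R−d)/(u−d) = 0.5000; price each node as the discounted p*-expectation of its children.
At expiry t=2: V(2,0)=0.0000, V(2,1)=0.0000, V(2,2)=162.0673
(1,0): S=51.8300. Δ = (V_up−V_dn)/(S_up−S_dn) = (0.0000−0.0000)/(77.2267−36.7993) = 0.0000. V = [p*·0.0000 + (1−p*)·0.0000]/1.1 = 0.0000. B = V − Δ·S = 0.0000.
(1,1): S=108.7700. Δ = (V_up−V_dn)/(S_up−S_dn) = (162.0673−0.0000)/(162.0673−77.2267) = 1.9103. V = [p*·162.0673 + (1−p*)·0.0000]/1.1 = 73.6670. B = V − Δ·S = -134.1116.
(0,0): S=73.0000. Δ = (V_up−V_dn)/(S_up−S_dn) = (73.6670−0.0000)/(108.7700−51.8300) = 1.2938. V = [p*·73.6670 + (1−p*)·0.0000]/1.1 = 33.4850. B = V − Δ·S = -60.9598.
Check: Δ(0,0)·S0 + B(0,0) = 33.4850 = V0.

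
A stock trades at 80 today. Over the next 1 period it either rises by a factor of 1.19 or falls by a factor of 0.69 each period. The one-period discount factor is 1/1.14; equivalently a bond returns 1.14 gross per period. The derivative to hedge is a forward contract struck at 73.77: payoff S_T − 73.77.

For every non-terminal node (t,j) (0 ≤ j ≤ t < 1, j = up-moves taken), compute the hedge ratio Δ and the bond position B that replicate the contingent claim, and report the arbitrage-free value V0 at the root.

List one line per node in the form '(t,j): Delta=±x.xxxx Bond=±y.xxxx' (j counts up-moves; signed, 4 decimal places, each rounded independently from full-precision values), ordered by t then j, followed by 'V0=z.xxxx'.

The replicating-portfolio and risk-neutral prices coincide; use p* = (1.14−0.69)/(1.19−0.69) = 0.9000 for the latter.
Terminal values V(1,·): V(1,0)=-18.5700, V(1,1)=21.4300
Node (0,0) S=80.0000: V=(p*·21.4300+(1−p*)·-18.5700)/1.14=15.2895; Δ=(21.4300−-18.5700)/(95.2000−55.2000)=1.0000; B=V−Δ·S=-64.7105
The time-0 hedge costs 15.2895, which is the no-arbitrage price.

(0,0): Delta=1.0000 Bond=-64.7105
V0=15.2895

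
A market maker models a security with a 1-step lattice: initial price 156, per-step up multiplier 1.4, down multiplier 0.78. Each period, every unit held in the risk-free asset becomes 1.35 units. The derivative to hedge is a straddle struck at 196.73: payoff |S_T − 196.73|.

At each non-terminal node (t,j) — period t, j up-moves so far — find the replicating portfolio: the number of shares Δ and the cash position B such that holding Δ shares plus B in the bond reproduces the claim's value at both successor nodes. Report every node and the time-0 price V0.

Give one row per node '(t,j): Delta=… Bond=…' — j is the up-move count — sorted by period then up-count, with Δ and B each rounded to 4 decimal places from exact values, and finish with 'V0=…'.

Under the risk-neutral measure, an up-move has probability p* = (R−d)/(u−d) = 0.9194 and values discount at R = 1.35.
At expiry t=1: V(1,0)=75.0500, V(1,1)=21.6700
(0,0): S=156.0000. Δ = (V_up−V_dn)/(S_up−S_dn) = (21.6700−75.0500)/(218.4000−121.6800) = -0.5519. V = [p*·21.6700 + (1−p*)·75.0500]/1.35 = 19.2406. B = V − Δ·S = 105.3374.
Check: Δ(0,0)·S0 + B(0,0) = 19.2406 = V0.

(0,0): Delta=-0.5519 Bond=105.3374
V0=19.2406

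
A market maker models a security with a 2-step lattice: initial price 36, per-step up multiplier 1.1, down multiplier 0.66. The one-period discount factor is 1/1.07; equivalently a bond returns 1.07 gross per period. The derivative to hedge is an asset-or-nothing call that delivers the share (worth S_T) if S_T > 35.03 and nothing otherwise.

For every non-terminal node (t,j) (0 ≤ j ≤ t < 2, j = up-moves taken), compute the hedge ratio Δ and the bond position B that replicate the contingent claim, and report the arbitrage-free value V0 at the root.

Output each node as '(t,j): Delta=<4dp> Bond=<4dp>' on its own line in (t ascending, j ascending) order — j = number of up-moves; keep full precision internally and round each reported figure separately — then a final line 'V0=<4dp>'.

Since d<R<u, set p* = (R−d)/(u−d) = 0.9318; price each node as the discounted p*-expectation of its children.
At expiry t=2: V(2,0)=0.0000, V(2,1)=0.0000, V(2,2)=43.5600
Node (1,0) S=23.7600: V=(p*·0.0000+(1−p*)·0.0000)/1.07=0.0000; Δ=(0.0000−0.0000)/(26.1360−15.6816)=0.0000; B=V−Δ·S=0.0000
Node (1,1) S=39.6000: V=(p*·43.5600+(1−p*)·0.0000)/1.07=37.9346; Δ=(43.5600−0.0000)/(43.5600−26.1360)=2.5000; B=V−Δ·S=-61.0654
Node (0,0) S=36.0000: V=(p*·37.9346+(1−p*)·0.0000)/1.07=33.0356; Δ=(37.9346−0.0000)/(39.6000−23.7600)=2.3949; B=V−Δ·S=-53.1793
Root portfolio cost Δ·36+B reproduces V0=33.0356.

(0,0): Delta=2.3949 Bond=-53.1793
(1,0): Delta=0.0000 Bond=0.0000
(1,1): Delta=2.5000 Bond=-61.0654
V0=33.0356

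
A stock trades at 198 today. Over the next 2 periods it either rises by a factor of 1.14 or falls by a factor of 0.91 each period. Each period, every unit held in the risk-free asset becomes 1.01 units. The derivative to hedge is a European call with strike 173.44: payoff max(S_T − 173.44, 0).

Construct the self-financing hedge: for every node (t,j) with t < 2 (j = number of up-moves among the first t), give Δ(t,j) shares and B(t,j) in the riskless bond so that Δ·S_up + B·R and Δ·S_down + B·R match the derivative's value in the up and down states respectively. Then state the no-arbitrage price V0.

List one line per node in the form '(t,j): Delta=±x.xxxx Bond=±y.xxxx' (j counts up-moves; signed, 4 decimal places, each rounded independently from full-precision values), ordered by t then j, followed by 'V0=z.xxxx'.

Under the risk-neutral measure, an up-move has probability p* = (R−d)/(u−d) = 0.4348 and values discount at R = 1.01.
At expiry t=2: V(2,0)=0.0000, V(2,1)=31.9652, V(2,2)=83.8808
  t=1,j=0: stock 180.1800 → up 205.4052 (V=31.9652), down 163.9638 (V=0.0000). Price 13.7603; hedge Δ=0.7713, bond B=-125.2188.
  t=1,j=1: stock 225.7200 → up 257.3208 (V=83.8808), down 205.4052 (V=31.9652). Price 53.9972; hedge Δ=1.0000, bond B=-171.7228.
  t=0,j=0: stock 198.0000 → up 225.7200 (V=53.9972), down 180.1800 (V=13.7603). Price 30.9452; hedge Δ=0.8836, bond B=-143.9980.
Check: Δ(0,0)·S0 + B(0,0) = 30.9452 = V0.

(0,0): Delta=0.8836 Bond=-143.9980
(1,0): Delta=0.7713 Bond=-125.2188
(1,1): Delta=1.0000 Bond=-171.7228
V0=30.9452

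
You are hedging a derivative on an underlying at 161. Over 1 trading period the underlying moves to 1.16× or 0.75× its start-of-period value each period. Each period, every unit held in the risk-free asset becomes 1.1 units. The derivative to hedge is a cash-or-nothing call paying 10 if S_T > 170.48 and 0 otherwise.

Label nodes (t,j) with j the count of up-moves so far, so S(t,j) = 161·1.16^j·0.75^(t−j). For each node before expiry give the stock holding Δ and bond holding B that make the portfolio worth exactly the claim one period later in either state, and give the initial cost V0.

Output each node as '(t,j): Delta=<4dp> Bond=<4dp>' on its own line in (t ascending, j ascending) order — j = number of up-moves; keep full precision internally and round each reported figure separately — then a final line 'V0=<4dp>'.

(0,0): Delta=0.1515 Bond=-16.6297
V0=7.7605

The replicating-portfolio and risk-neutral prices coincide; use p* = (1.1−0.75)/(1.16−0.75) = 0.8537 for the latter.
At expiry t=1: V(1,0)=0.0000, V(1,1)=10.0000
Node (0,0) S=161.0000: V=(p*·10.0000+(1−p*)·0.0000)/1.1=7.7605; Δ=(10.0000−0.0000)/(186.7600−120.7500)=0.1515; B=V−Δ·S=-16.6297
Check: Δ(0,0)·S0 + B(0,0) = 7.7605 = V0.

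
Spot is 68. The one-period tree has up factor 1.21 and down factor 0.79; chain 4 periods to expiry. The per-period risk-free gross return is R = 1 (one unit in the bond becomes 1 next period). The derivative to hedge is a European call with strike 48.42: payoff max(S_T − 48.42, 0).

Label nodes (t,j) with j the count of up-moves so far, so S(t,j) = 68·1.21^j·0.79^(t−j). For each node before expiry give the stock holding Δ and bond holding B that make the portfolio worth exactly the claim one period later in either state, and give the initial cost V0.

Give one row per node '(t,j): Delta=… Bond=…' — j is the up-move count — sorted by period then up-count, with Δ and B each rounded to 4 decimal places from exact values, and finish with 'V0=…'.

(0,0): Delta=0.8353 Bond=-33.8837
(1,0): Delta=0.6700 Bond=-25.0033
(1,1): Delta=0.9432 Bond=-42.7641
(2,0): Delta=0.3847 Bond=-12.8983
(2,1): Delta=0.8562 Bond=-37.1083
(2,2): Delta=1.0000 Bond=-48.4200
(3,0): Delta=0.0000 Bond=0.0000
(3,1): Delta=0.6359 Bond=-25.7966
(3,2): Delta=1.0000 Bond=-48.4200
(3,3): Delta=1.0000 Bond=-48.4200
V0=22.9141

Under the risk-neutral measure, an up-move has probability p* = (R−d)/(u−d) = 0.5000 and values discount at R = 1.
Terminal values V(4,·): V(4,0)=0.0000, V(4,1)=0.0000, V(4,2)=13.7146, V(4,3)=46.7483, V(4,4)=97.3440
(3,0): S=33.5267. Δ = (V_up−V_dn)/(S_up−S_dn) = (0.0000−0.0000)/(40.5672−26.4861) = 0.0000. V = [p*·0.0000 + (1−p*)·0.0000]/1 = 0.0000. B = V − Δ·S = 0.0000.
(3,1): S=51.3509. Δ = (V_up−V_dn)/(S_up−S_dn) = (13.7146−0.0000)/(62.1346−40.5672) = 0.6359. V = [p*·13.7146 + (1−p*)·0.0000]/1 = 6.8573. B = V − Δ·S = -25.7966.
(3,2): S=78.6515. Δ = (V_up−V_dn)/(S_up−S_dn) = (46.7483−13.7146)/(95.1683−62.1346) = 1.0000. V = [p*·46.7483 + (1−p*)·13.7146]/1 = 30.2315. B = V − Δ·S = -48.4200.
(3,3): S=120.4661. Δ = (V_up−V_dn)/(S_up−S_dn) = (97.3440−46.7483)/(145.7640−95.1683) = 1.0000. V = [p*·97.3440 + (1−p*)·46.7483]/1 = 72.0461. B = V − Δ·S = -48.4200.
(2,0): S=42.4388. Δ = (V_up−V_dn)/(S_up−S_dn) = (6.8573−0.0000)/(51.3509−33.5267) = 0.3847. V = [p*·6.8573 + (1−p*)·0.0000]/1 = 3.4287. B = V − Δ·S = -12.8983.
(2,1): S=65.0012. Δ = (V_up−V_dn)/(S_up−S_dn) = (30.2315−6.8573)/(78.6515−51.3509) = 0.8562. V = [p*·30.2315 + (1−p*)·6.8573]/1 = 18.5444. B = V − Δ·S = -37.1083.
(2,2): S=99.5588. Δ = (V_up−V_dn)/(S_up−S_dn) = (72.0461−30.2315)/(120.4661−78.6515) = 1.0000. V = [p*·72.0461 + (1−p*)·30.2315]/1 = 51.1388. B = V − Δ·S = -48.4200.
(1,0): S=53.7200. Δ = (V_up−V_dn)/(S_up−S_dn) = (18.5444−3.4287)/(65.0012−42.4388) = 0.6700. V = [p*·18.5444 + (1−p*)·3.4287]/1 = 10.9865. B = V − Δ·S = -25.0033.
(1,1): S=82.2800. Δ = (V_up−V_dn)/(S_up−S_dn) = (51.1388−18.5444)/(99.5588−65.0012) = 0.9432. V = [p*·51.1388 + (1−p*)·18.5444]/1 = 34.8416. B = V − Δ·S = -42.7641.
(0,0): S=68.0000. Δ = (V_up−V_dn)/(S_up−S_dn) = (34.8416−10.9865)/(82.2800−53.7200) = 0.8353. V = [p*·34.8416 + (1−p*)·10.9865]/1 = 22.9141. B = V − Δ·S = -33.8837.
The time-0 hedge costs 22.9141, which is the no-arbitrage price.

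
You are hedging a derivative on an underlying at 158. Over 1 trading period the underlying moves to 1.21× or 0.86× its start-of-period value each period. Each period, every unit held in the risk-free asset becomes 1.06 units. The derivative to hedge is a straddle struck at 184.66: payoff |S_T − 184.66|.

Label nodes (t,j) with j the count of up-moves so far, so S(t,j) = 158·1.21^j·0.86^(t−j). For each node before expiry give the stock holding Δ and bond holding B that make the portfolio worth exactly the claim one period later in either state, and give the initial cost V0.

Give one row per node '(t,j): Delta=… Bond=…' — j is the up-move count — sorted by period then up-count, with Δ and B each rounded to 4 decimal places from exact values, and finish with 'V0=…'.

(0,0): Delta=-0.7642 Bond=143.9801
V0=23.2372

No-arbitrage ⇒ martingale measure with p* = (R−d)/(u−d) = 0.5714.
Payoff layer (t=1): V(1,0)=48.7800, V(1,1)=6.5200
  t=0,j=0: stock 158.0000 → up 191.1800 (V=6.5200), down 135.8800 (V=48.7800). Price 23.2372; hedge Δ=-0.7642, bond B=143.9801.
The time-0 hedge costs 23.2372, which is the no-arbitrage price.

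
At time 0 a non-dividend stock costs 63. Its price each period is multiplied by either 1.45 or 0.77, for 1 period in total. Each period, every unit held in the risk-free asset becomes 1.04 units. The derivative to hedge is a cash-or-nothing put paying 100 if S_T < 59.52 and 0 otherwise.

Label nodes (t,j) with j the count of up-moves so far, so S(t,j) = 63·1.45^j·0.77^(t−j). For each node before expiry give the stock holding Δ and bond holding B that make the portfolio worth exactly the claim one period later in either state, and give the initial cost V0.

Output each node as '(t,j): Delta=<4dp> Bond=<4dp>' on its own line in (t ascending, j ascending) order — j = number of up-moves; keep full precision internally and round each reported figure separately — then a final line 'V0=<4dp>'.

(0,0): Delta=-2.3343 Bond=205.0339
V0=57.9751

The replicating-portfolio and risk-neutral prices coincide; use p* = (1.04−0.77)/(1.45−0.77) = 0.3971 for the latter.
At expiry t=1: V(1,0)=100.0000, V(1,1)=0.0000
Node (0,0) S=63.0000: V=(p*·0.0000+(1−p*)·100.0000)/1.04=57.9751; Δ=(0.0000−100.0000)/(91.3500−48.5100)=-2.3343; B=V−Δ·S=205.0339
Check: Δ(0,0)·S0 + B(0,0) = 57.9751 = V0.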